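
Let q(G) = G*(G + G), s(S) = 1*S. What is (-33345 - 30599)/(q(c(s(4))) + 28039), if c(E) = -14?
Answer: -63944/28431 ≈ -2.2491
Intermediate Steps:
s(S) = S
q(G) = 2*G² (q(G) = G*(2*G) = 2*G²)
(-33345 - 30599)/(q(c(s(4))) + 28039) = (-33345 - 30599)/(2*(-14)² + 28039) = -63944/(2*196 + 28039) = -63944/(392 + 28039) = -63944/28431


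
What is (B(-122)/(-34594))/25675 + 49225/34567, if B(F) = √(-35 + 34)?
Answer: 49225/34567 - I/888200950 ≈ 1.424 - 1.1259e-9*I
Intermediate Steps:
B(F) = I (B(F) = √(-1) = I)
(B(-122)/(-34594))/25675 + 49225/34567 = (I/(-34594))/25675 + 49225/34567 = (I*(-1/34594))*(1/25675) + 49225*(1/34567) = -I/34594*(1/25675) + 49225/34567 = -I/888200950 + 49225/34567 = 49225/34567 - I/888200950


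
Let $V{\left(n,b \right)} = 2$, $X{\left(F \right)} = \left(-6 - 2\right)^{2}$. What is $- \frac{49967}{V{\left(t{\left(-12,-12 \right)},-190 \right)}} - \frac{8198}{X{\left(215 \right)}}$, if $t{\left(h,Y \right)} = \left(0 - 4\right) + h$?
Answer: $- \frac{803571}{32} \approx -25112.0$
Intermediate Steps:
$X{\left(F \right)} = 64$ ($X{\left(F \right)} = \left(-8\right)^{2} = 64$)
$t{\left(h,Y \right)} = -4 + h$
$- \frac{49967}{V{\left(t{\left(-12,-12 \right)},-190 \right)}} - \frac{8198}{X{\left(215 \right)}} = - \frac{49967}{2} - \frac{8198}{64} = \left(-49967\right) \frac{1}{2} - \frac{4099}{32} = - \frac{49967}{2} - \frac{4099}{32} = - \frac{803571}{32}$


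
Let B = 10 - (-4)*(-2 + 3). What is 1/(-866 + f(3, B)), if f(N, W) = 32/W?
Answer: -7/6046 ≈ -0.0011578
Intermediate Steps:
B = 14 (B = 10 - (-4) = 10 - 1*(-4) = 10 + 4 = 14)
1/(-866 + f(3, B)) = 1/(-866 + 32/14) = 1/(-866 + 32*(1/14)) = 1/(-866 + 16/7) = 1/(-6046/7) = -7/6046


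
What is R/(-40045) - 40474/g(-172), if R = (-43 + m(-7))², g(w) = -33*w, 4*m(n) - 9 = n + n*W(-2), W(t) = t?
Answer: -814707263/113647710 ≈ -7.1687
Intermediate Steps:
m(n) = 9/4 - n/4 (m(n) = 9/4 + (n + n*(-2))/4 = 9/4 + (n - 2*n)/4 = 9/4 + (-n)/4 = 9/4 - n/4)
R = 1521 (R = (-43 + (9/4 - ¼*(-7)))² = (-43 + (9/4 + 7/4))² = (-43 + 4)² = (-39)² = 1521)
R/(-40045) - 40474/g(-172) = 1521/(-40045) - 40474/((-33*(-172))) = 1521*(-1/40045) - 40474/5676 = -1521/40045 - 40474*1/5676 = -1521/40045 - 20237/2838 = -814707263/113647710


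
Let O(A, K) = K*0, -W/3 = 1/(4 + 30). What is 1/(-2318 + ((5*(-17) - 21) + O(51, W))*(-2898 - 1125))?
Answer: 1/424120 ≈ 2.3578e-6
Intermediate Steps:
W = -3/34 (W = -3/(4 + 30) = -3/34 ≈ -0.088235)
O(A, K) = 0
1/(-2318 + ((5*(-17) - 21) + O(51, W))*(-2898 - 1125)) = 1/(-2318 + ((5*(-17) - 21) + 0)*(-2898 - 1125)) = 1/(-2318 + ((-85 - 21) + 0)*(-4023)) = 1/(-2318 + (-106 + 0)*(-4023)) = 1/(-2318 - 106*(-4023)) = 1/(-2318 + 426438) = 1/424120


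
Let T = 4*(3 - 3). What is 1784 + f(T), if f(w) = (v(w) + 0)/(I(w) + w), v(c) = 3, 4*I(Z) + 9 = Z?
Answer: 5348/3 ≈ 1782.7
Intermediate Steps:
T = 0 (T = 4*0 = 0)
I(Z) = -9/4 + Z/4
f(w) = 3/(-9/4 + 5*w/4) (f(w) = (3 + 0)/((-9/4 + w/4) + w) = 3/(-9/4 + 5*w/4))
1784 + f(T) = 1784 + 12/(-9 + 5*0) = 1784 + 12/(-9 + 0) = 1784 + 12/(-9) = 1784 + 12*(-⅑) = 1784 - 4/3 = 5348/3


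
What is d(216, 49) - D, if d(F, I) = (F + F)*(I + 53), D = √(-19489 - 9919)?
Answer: 44064 - 4*I*√1838 ≈ 44064.0 - 171.49*I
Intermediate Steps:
D = 4*I*√1838 (D = √(-29408) = 4*I*√1838 ≈ 171.49*I)
d(F, I) = 2*F*(53 + I) (d(F, I) = (2*F)*(53 + I) = 2*F*(53 + I))
d(216, 49) - D = 2*216*(53 + 49) - 4*I*√1838 = 2*216*102 - 4*I*√1838 = 44064 - 4*I*√1838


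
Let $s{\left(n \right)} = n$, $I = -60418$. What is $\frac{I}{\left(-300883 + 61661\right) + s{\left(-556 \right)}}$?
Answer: $\frac{30209}{119889} \approx 0.25197$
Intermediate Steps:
$\frac{I}{\left(-300883 + 61661\right) + s{\left(-556 \right)}} = - \frac{60418}{\left(-300883 + 61661\right) - 556} = - \frac{60418}{-239222 - 556} = - \frac{60418}{-239778} = \left(-60418\right) \left(- \frac{1}{239778}\right) = \frac{30209}{119889}$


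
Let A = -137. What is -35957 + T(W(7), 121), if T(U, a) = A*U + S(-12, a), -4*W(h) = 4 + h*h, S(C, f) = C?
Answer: -136615/4 ≈ -34154.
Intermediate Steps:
W(h) = -1 - h²/4 (W(h) = -(4 + h*h)/4 = -(4 + h²)/4 = -1 - h²/4)
T(U, a) = -12 - 137*U (T(U, a) = -137*U - 12 = -12 - 137*U)
-35957 + T(W(7), 121) = -35957 + (-12 - 137*(-1 - ¼*7²)) = -35957 + (-12 - 137*(-1 - ¼*49)) = -35957 + (-12 - 137*(-1 - 49/4)) = -35957 + (-12 - 137*(-53/4)) = -35957 + (-12 + 7261/4) = -35957 + 7213/4 = -136615/4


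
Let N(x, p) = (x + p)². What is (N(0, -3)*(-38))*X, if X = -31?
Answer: 10602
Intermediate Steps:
N(x, p) = (p + x)²
(N(0, -3)*(-38))*X = ((-3 + 0)²*(-38))*(-31) = ((-3)²*(-38))*(-31) = (9*(-38))*(-31) = -342*(-31) = 10602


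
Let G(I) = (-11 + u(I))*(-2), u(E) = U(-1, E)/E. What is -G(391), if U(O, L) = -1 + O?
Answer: -8606/391 ≈ -22.010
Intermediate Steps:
u(E) = -2/E (u(E) = (-1 - 1)/E = -2/E)
G(I) = 22 + 4/I (G(I) = (-11 - 2/I)*(-2) = 22 + 4/I)
-G(391) = -(22 + 4/391) = -1*8606/391 = -8606/391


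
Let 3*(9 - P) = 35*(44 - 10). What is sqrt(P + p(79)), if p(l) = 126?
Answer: I*sqrt(2355)/3 ≈ 16.176*I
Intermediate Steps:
P = -1163/3 (P = 9 - 35*(44 - 10)/3 = 9 - 35*34/3 = 9 - 1/3*1190 = 9 - 1190/3 = -1163/3 ≈ -387.67)
sqrt(P + p(79)) = sqrt(-1163/3 + 126) = sqrt(-785/3) = I*sqrt(2355)/3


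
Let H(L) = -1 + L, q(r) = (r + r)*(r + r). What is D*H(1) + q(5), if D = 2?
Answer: 100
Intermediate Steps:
q(r) = 4*r² (q(r) = (2*r)*(2*r) = 4*r²)
D*H(1) + q(5) = 2*(-1 + 1) + 4*5² = 2*0 + 4*25 = 0 + 100 = 100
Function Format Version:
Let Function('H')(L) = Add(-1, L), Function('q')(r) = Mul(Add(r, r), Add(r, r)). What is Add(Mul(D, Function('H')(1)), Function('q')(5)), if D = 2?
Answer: 100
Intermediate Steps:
Function('q')(r) = Mul(4, Pow(r, 2)) (Function('q')(r) = Mul(Mul(2, r), Mul(2, r)) = Mul(4, Pow(r, 2)))
Add(Mul(D, Function('H')(1)), Function('q')(5)) = Add(Mul(2, Add(-1, 1)), Mul(4, Pow(5, 2))) = Add(Mul(2, 0), Mul(4, 25)) = Add(0, 100) = 100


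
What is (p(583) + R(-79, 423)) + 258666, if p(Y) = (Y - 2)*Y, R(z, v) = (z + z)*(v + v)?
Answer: 463721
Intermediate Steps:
R(z, v) = 4*v*z (R(z, v) = (2*z)*(2*v) = 4*v*z)
p(Y) = Y*(-2 + Y) (p(Y) = (-2 + Y)*Y = Y*(-2 + Y))
(p(583) + R(-79, 423)) + 258666 = (583*(-2 + 583) + 4*423*(-79)) + 258666 = (583*581 - 133668) + 258666 = (338723 - 133668) + 258666 = 205055 + 258666 = 463721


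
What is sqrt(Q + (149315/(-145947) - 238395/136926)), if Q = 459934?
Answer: sqrt(251957658894614354525674)/740145886 ≈ 678.18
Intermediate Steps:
sqrt(Q + (149315/(-145947) - 238395/136926)) = sqrt(459934 + (149315/(-145947) - 238395/136926)) = sqrt(459934 + (149315*(-1/145947) - 238395*1/136926)) = sqrt(459934 + (-149315/145947 - 79465/45642)) = sqrt(459934 - 2045857065/740145886) = sqrt(340416212074459/740145886) = sqrt(251957658894614354525674)/740145886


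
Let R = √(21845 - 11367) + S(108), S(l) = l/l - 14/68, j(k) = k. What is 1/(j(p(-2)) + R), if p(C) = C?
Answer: 1394/12110887 + 15028*√62/12110887 ≈ 0.0098857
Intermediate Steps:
S(l) = 27/34 (S(l) = 1 - 14*1/68 = 1 - 7/34 = 27/34)
R = 27/34 + 13*√62 (R = √(21845 - 11367) + 27/34 = √10478 + 27/34 = 13*√62 + 27/34 = 27/34 + 13*√62 ≈ 103.16)
1/(j(p(-2)) + R) = 1/(-2 + (27/34 + 13*√62)) = 1/(-41/34 + 13*√62)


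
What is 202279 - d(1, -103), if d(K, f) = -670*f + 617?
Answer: 132652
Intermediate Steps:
d(K, f) = 617 - 670*f
202279 - d(1, -103) = 202279 - (617 - 670*(-103)) = 202279 - (617 + 69010) = 202279 - 1*69627 = 202279 - 69627 = 132652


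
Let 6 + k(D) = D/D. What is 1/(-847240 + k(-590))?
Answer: -1/847245 ≈ -1.1803e-6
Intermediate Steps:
k(D) = -5 (k(D) = -6 + D/D = -6 + 1 = -5)
1/(-847240 + k(-590)) = 1/(-847240 - 5) = 1/(-847245) = -1/847245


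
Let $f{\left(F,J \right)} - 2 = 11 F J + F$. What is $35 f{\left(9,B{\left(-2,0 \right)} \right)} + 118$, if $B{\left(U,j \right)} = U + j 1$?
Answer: $-6427$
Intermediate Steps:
$B{\left(U,j \right)} = U + j$
$f{\left(F,J \right)} = 2 + F + 11 F J$ ($f{\left(F,J \right)} = 2 + \left(11 F J + F\right) = 2 + \left(F + 11 F J\right) = 2 + F + 11 F J$)
$35 f{\left(9,B{\left(-2,0 \right)} \right)} + 118 = 35 \left(2 + 9 + 11 \cdot 9 \left(-2 + 0\right)\right) + 118 = 35 \left(2 + 9 + 11 \cdot 9 \left(-2\right)\right) + 118 = 35 \left(2 + 9 - 198\right) + 118 = 35 \left(-187\right) + 118 = -6545 + 118 = -6427$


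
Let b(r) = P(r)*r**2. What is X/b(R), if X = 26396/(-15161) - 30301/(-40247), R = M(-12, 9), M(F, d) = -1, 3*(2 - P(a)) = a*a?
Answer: -1808899053/3050923835 ≈ -0.59290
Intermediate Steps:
P(a) = 2 - a**2/3 (P(a) = 2 - a*a/3 = 2 - a**2/3)
R = -1
b(r) = r**2*(2 - r**2/3) (b(r) = (2 - r**2/3)*r**2 = r**2*(2 - r**2/3))
X = -602966351/610184767 (X = 26396*(-1/15161) - 30301*(-1/40247) = -26396/15161 + 30301/40247 = -602966351/610184767 ≈ -0.98817)
X/b(R) = -602966351*3/(6 - 1*(-1)**2)/610184767 = -602966351*3/(6 - 1*1)/610184767 = -602966351*3/(6 - 1)/610184767 = -602966351/(610184767*((1/3)*1*5)) = -602966351/(610184767*5/3) = -602966351/610184767*3/5 = -1808899053/3050923835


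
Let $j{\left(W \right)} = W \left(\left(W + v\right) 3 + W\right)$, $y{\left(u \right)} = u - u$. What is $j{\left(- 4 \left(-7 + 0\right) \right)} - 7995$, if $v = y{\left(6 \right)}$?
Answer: $-4859$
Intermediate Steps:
$y{\left(u \right)} = 0$
$v = 0$
$j{\left(W \right)} = 4 W^{2}$ ($j{\left(W \right)} = W \left(\left(W + 0\right) 3 + W\right) = W \left(W 3 + W\right) = W \left(3 W + W\right) = W 4 W = 4 W^{2}$)
$j{\left(- 4 \left(-7 + 0\right) \right)} - 7995 = 4 \left(- 4 \left(-7 + 0\right)\right)^{2} - 7995 = 4 \left(\left(-4\right) \left(-7\right)\right)^{2} - 7995 = 4 \cdot 28^{2} - 7995 = 4 \cdot 784 - 7995 = 3136 - 7995 = -4859$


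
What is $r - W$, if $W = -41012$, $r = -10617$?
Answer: $30395$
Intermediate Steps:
$r - W = -10617 - -41012 = -10617 + 41012 = 30395$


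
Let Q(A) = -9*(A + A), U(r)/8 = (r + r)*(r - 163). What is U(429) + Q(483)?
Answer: 1817130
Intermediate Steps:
U(r) = 16*r*(-163 + r) (U(r) = 8*((r + r)*(r - 163)) = 8*((2*r)*(-163 + r)) = 8*(2*r*(-163 + r)) = 16*r*(-163 + r))
Q(A) = -18*A
U(429) + Q(483) = 16*429*(-163 + 429) - 18*483 = 16*429*266 - 8694 = 1825824 - 8694 = 1817130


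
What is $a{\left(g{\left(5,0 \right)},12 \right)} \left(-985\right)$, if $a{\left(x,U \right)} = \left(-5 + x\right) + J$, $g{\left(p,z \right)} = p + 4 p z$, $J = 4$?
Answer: $-3940$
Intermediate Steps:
$g{\left(p,z \right)} = p + 4 p z$
$a{\left(x,U \right)} = -1 + x$ ($a{\left(x,U \right)} = \left(-5 + x\right) + 4 = -1 + x$)
$a{\left(g{\left(5,0 \right)},12 \right)} \left(-985\right) = \left(-1 + 5 \left(1 + 4 \cdot 0\right)\right) \left(-985\right) = \left(-1 + 5 \left(1 + 0\right)\right) \left(-985\right) = \left(-1 + 5 \cdot 1\right) \left(-985\right) = \left(-1 + 5\right) \left(-985\right) = 4 \left(-985\right) = -3940$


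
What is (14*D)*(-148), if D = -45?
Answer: 93240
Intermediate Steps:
(14*D)*(-148) = (14*(-45))*(-148) = -630*(-148) = 93240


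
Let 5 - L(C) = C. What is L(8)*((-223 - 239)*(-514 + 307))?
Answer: -286902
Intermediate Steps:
L(C) = 5 - C
L(8)*((-223 - 239)*(-514 + 307)) = (5 - 1*8)*((-223 - 239)*(-514 + 307)) = (5 - 8)*(-462*(-207)) = -3*95634 = -286902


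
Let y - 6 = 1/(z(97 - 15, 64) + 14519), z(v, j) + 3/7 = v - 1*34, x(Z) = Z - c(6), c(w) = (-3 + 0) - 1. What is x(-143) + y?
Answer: -13561471/101966 ≈ -133.00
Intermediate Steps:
c(w) = -4 (c(w) = -3 - 1 = -4)
x(Z) = 4 + Z (x(Z) = Z - 1*(-4) = Z + 4 = 4 + Z)
z(v, j) = -241/7 + v (z(v, j) = -3/7 + (v - 1*34) = -3/7 + (v - 34) = -3/7 + (-34 + v) = -241/7 + v)
y = 611803/101966 (y = 6 + 1/((-241/7 + (97 - 15)) + 14519) = 6 + 1/((-241/7 + 82) + 14519) = 6 + 1/(333/7 + 14519) = 6 + 1/(101966/7) = 6 + 7/101966 = 611803/101966 ≈ 6.0001)
x(-143) + y = (4 - 143) + 611803/101966 = -139 + 611803/101966 = -13561471/101966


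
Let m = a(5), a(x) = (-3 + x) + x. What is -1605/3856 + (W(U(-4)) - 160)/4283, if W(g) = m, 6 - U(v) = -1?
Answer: -7464183/16515248 ≈ -0.45196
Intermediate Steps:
U(v) = 7 (U(v) = 6 - 1*(-1) = 6 + 1 = 7)
a(x) = -3 + 2*x
m = 7 (m = -3 + 2*5 = -3 + 10 = 7)
W(g) = 7
-1605/3856 + (W(U(-4)) - 160)/4283 = -1605/3856 + (7 - 160)/4283 = -1605*1/3856 - 153*1/4283 = -1605/3856 - 153/4283 = -7464183/16515248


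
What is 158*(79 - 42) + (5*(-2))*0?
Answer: 5846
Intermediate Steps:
158*(79 - 42) + (5*(-2))*0 = 158*37 - 10*0 = 5846 + 0 = 5846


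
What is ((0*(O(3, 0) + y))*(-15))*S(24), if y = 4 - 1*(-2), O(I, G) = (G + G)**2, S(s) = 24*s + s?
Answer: 0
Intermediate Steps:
S(s) = 25*s
O(I, G) = 4*G**2 (O(I, G) = (2*G)**2 = 4*G**2)
y = 6 (y = 4 + 2 = 6)
((0*(O(3, 0) + y))*(-15))*S(24) = ((0*(4*0**2 + 6))*(-15))*(25*24) = ((0*(4*0 + 6))*(-15))*600 = ((0*(0 + 6))*(-15))*600 = ((0*6)*(-15))*600 = (0*(-15))*600 = 0*600 = 0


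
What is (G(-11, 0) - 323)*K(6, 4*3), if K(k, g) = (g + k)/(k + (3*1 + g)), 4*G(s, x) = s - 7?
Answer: -1965/7 ≈ -280.71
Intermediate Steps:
G(s, x) = -7/4 + s/4 (G(s, x) = (s - 7)/4 = (-7 + s)/4 = -7/4 + s/4)
K(k, g) = (g + k)/(3 + g + k) (K(k, g) = (g + k)/(k + (3 + g)) = (g + k)/(3 + g + k))
(G(-11, 0) - 323)*K(6, 4*3) = ((-7/4 + (1/4)*(-11)) - 323)*((4*3 + 6)/(3 + 4*3 + 6)) = ((-7/4 - 11/4) - 323)*((12 + 6)/(3 + 12 + 6)) = (-9/2 - 323)*(18/21) = -655*18/42 = -655/2*6/7 = -1965/7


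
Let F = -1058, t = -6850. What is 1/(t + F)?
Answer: -1/7908 ≈ -0.00012645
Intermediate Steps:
1/(t + F) = 1/(-6850 - 1058) = 1/(-7908) = -1/7908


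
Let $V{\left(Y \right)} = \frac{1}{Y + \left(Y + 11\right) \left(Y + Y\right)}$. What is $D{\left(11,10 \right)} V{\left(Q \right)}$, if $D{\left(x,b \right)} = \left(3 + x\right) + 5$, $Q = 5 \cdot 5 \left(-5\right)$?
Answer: $\frac{19}{28375} \approx 0.0006696$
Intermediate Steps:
$Q = -125$ ($Q = 25 \left(-5\right) = -125$)
$V{\left(Y \right)} = \frac{1}{Y + 2 Y \left(11 + Y\right)}$ ($V{\left(Y \right)} = \frac{1}{Y + \left(11 + Y\right) 2 Y} = \frac{1}{Y + 2 Y \left(11 + Y\right)}$)
$D{\left(x,b \right)} = 8 + x$
$D{\left(11,10 \right)} V{\left(Q \right)} = \left(8 + 11\right) \frac{1}{\left(-125\right) \left(23 + 2 \left(-125\right)\right)} = 19 \left(- \frac{1}{125 \left(23 - 250\right)}\right) = 19 \left(- \frac{1}{125 \left(-227\right)}\right) = 19 \left(\left(- \frac{1}{125}\right) \left(- \frac{1}{227}\right)\right) = 19 \cdot \frac{1}{28375} = \frac{19}{28375}$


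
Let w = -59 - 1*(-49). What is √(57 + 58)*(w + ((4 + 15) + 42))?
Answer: 51*√115 ≈ 546.91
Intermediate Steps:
w = -10 (w = -59 + 49 = -10)
√(57 + 58)*(w + ((4 + 15) + 42)) = √(57 + 58)*(-10 + ((4 + 15) + 42)) = √115*(-10 + (19 + 42)) = √115*(-10 + 61) = √115*51 = 51*√115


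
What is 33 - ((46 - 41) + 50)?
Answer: -22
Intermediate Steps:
33 - ((46 - 41) + 50) = 33 - (5 + 50) = 33 - 1*55 = 33 - 55 = -22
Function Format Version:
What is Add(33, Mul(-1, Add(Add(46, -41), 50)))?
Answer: -22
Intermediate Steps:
Add(33, Mul(-1, Add(Add(46, -41), 50))) = Add(33, Mul(-1, Add(5, 50))) = Add(33, Mul(-1, 55)) = Add(33, -55) = -22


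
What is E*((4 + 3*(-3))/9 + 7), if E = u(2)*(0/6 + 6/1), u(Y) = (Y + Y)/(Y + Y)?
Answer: 116/3 ≈ 38.667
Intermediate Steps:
u(Y) = 1 (u(Y) = (2*Y)/((2*Y)) = (2*Y)*(1/(2*Y)) = 1)
E = 6 (E = 1*(0/6 + 6/1) = 1*(0*(⅙) + 6*1) = 1*(0 + 6) = 1*6 = 6)
E*((4 + 3*(-3))/9 + 7) = 6*((4 + 3*(-3))/9 + 7) = 6*((4 - 9)*(⅑) + 7) = 6*(-5*⅑ + 7) = 6*(-5/9 + 7) = 6*(58/9) = 116/3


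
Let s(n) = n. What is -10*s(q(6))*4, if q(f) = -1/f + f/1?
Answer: -700/3 ≈ -233.33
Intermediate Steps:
q(f) = f - 1/f (q(f) = -1/f + f*1 = -1/f + f = f - 1/f)
-10*s(q(6))*4 = -10*(6 - 1/6)*4 = -10*35/6*4 = -175/3*4 = -700/3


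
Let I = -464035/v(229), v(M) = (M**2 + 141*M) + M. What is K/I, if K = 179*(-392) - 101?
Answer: 101186169/7865 ≈ 12865.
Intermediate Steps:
v(M) = M**2 + 142*M
I = -464035/84959 (I = -464035*1/(229*(142 + 229)) = -464035/(229*371) = -464035/84959 ≈ -5.4619)
K = -70269 (K = -70168 - 101 = -70269)
K/I = -70269/(-464035/84959) = -70269*(-84959/464035) = 101186169/7865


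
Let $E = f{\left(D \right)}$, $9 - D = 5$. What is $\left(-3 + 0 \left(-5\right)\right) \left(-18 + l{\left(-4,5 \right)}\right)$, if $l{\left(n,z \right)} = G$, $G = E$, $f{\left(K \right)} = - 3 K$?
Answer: $90$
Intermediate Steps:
$D = 4$ ($D = 9 - 5 = 4$)
$E = -12$ ($E = \left(-3\right) 4 = -12$)
$G = -12$
$l{\left(n,z \right)} = -12$
$\left(-3 + 0 \left(-5\right)\right) \left(-18 + l{\left(-4,5 \right)}\right) = \left(-3 + 0 \left(-5\right)\right) \left(-18 - 12\right) = \left(-3 + 0\right) \left(-30\right) = \left(-3\right) \left(-30\right) = 90$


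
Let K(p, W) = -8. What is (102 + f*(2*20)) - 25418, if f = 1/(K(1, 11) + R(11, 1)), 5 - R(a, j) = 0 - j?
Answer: -25336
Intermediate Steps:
R(a, j) = 5 + j (R(a, j) = 5 - (0 - j) = 5 - (-1)*j = 5 + j)
f = -½ (f = 1/(-8 + (5 + 1)) = 1/(-8 + 6) = 1/(-2) = -½ ≈ -0.50000)
(102 + f*(2*20)) - 25418 = (102 - 20) - 25418 = 82 - 25418 = -25336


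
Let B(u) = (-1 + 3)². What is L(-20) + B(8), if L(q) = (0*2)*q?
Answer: 4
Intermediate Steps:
B(u) = 4 (B(u) = 2² = 4)
L(q) = 0 (L(q) = 0*q = 0)
L(-20) + B(8) = 0 + 4 = 4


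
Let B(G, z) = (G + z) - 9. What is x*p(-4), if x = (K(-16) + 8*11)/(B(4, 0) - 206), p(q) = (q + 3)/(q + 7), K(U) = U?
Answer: 24/211 ≈ 0.11374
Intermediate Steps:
B(G, z) = -9 + G + z
p(q) = (3 + q)/(7 + q)
x = -72/211 (x = (-16 + 8*11)/((-9 + 4 + 0) - 206) = (-16 + 88)/(-5 - 206) = 72/(-211) = 72*(-1/211) = -72/211 ≈ -0.34123)
x*p(-4) = -72*(3 - 4)/(211*(7 - 4)) = -72*(-1)/(211*3) = -24*(-1)/211 = -72/211*(-⅓) = 24/211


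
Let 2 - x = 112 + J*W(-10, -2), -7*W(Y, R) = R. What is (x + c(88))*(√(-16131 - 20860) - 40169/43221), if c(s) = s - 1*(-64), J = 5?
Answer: -11407996/302547 + 284*I*√36991/7 ≈ -37.707 + 7803.1*I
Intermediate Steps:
W(Y, R) = -R/7
c(s) = 64 + s (c(s) = s + 64 = 64 + s)
x = -780/7 (x = 2 - (112 + 5*(-⅐*(-2))) = 2 - (112 + 5*(2/7)) = 2 - (112 + 10/7) = 2 - 1*794/7 = 2 - 794/7 = -780/7 ≈ -111.43)
(x + c(88))*(√(-16131 - 20860) - 40169/43221) = (-780/7 + (64 + 88))*(√(-16131 - 20860) - 40169/43221) = (-780/7 + 152)*(√(-36991) - 40169*1/43221) = 284*(I*√36991 - 40169/43221)/7 = 284*(-40169/43221 + I*√36991)/7 = -11407996/302547 + 284*I*√36991/7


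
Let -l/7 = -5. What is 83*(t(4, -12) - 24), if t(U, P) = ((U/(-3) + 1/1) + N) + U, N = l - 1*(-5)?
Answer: 4897/3 ≈ 1632.3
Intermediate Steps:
l = 35 (l = -7*(-5) = 35)
N = 40 (N = 35 - 1*(-5) = 35 + 5 = 40)
t(U, P) = 41 + 2*U/3 (t(U, P) = ((U/(-3) + 1/1) + 40) + U = ((U*(-⅓) + 1*1) + 40) + U = ((-U/3 + 1) + 40) + U = ((1 - U/3) + 40) + U = (41 - U/3) + U = 41 + 2*U/3)
83*(t(4, -12) - 24) = 83*((41 + (⅔)*4) - 24) = 83*((41 + 8/3) - 24) = 83*(131/3 - 24) = 83*(59/3) = 4897/3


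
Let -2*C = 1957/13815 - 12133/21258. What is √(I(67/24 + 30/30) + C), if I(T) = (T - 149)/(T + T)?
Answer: I*√18549822258806207915/989807910 ≈ 4.3513*I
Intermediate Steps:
I(T) = (-149 + T)/(2*T) (I(T) = (-149 + T)/((2*T)) = (-149 + T)*(1/(2*T)) = (-149 + T)/(2*T))
C = 14001721/65262060 (C = -(1957/13815 - 12133/21258)/2 = -½*(-14001721/32631030) = 14001721/65262060 ≈ 0.21455)
√(I(67/24 + 30/30) + C) = √((-149 + (67/24 + 30/30))/(2*(67/24 + 30/30)) + 14001721/65262060) = √((-149 + (67*(1/24) + 30*(1/30)))/(2*(67*(1/24) + 30*(1/30))) + 14001721/65262060) = √((-149 + (67/24 + 1))/(2*(67/24 + 1)) + 14001721/65262060) = √((-149 + 91/24)/(2*(91/24)) + 14001721/65262060) = √((½)*(24/91)*(-3485/24) + 14001721/65262060) = √(-3485/182 + 14001721/65262060) = √(-112444982939/5938847460) = I*√18549822258806207915/989807910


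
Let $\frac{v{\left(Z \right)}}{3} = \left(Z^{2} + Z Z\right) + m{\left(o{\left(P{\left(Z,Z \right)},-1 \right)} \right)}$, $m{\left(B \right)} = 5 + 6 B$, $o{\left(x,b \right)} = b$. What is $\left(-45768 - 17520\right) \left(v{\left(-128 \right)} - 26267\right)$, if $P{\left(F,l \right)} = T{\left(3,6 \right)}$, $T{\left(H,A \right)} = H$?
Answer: $-4558887792$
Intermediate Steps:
$P{\left(F,l \right)} = 3$
$v{\left(Z \right)} = -3 + 6 Z^{2}$ ($v{\left(Z \right)} = 3 \left(\left(Z^{2} + Z Z\right) + \left(5 + 6 \left(-1\right)\right)\right) = 3 \left(\left(Z^{2} + Z^{2}\right) + \left(5 - 6\right)\right) = 3 \left(2 Z^{2} - 1\right) = 3 \left(-1 + 2 Z^{2}\right) = -3 + 6 Z^{2}$)
$\left(-45768 - 17520\right) \left(v{\left(-128 \right)} - 26267\right) = \left(-45768 - 17520\right) \left(\left(-3 + 6 \left(-128\right)^{2}\right) - 26267\right) = - 63288 \left(\left(-3 + 6 \cdot 16384\right) - 26267\right) = - 63288 \left(\left(-3 + 98304\right) - 26267\right) = - 63288 \left(98301 - 26267\right) = \left(-63288\right) 72034 = -4558887792$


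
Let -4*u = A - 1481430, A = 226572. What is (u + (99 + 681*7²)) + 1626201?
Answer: 3946767/2 ≈ 1.9734e+6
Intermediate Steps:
u = 627429/2 (u = -(226572 - 1481430)/4 = -¼*(-1254858) = 627429/2 ≈ 3.1371e+5)
(u + (99 + 681*7²)) + 1626201 = (627429/2 + (99 + 681*7²)) + 1626201 = (627429/2 + (99 + 681*49)) + 1626201 = (627429/2 + (99 + 33369)) + 1626201 = (627429/2 + 33468) + 1626201 = 694365/2 + 1626201 = 3946767/2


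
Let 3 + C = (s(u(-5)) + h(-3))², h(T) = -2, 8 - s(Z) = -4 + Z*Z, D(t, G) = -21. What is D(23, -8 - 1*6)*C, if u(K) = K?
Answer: -4662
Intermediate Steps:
s(Z) = 12 - Z² (s(Z) = 8 - (-4 + Z*Z) = 8 - (-4 + Z²) = 8 + (4 - Z²) = 12 - Z²)
C = 222 (C = -3 + ((12 - 1*(-5)²) - 2)² = -3 + ((12 - 1*25) - 2)² = -3 + ((12 - 25) - 2)² = -3 + (-13 - 2)² = -3 + (-15)² = -3 + 225 = 222)
D(23, -8 - 1*6)*C = -21*222 = -4662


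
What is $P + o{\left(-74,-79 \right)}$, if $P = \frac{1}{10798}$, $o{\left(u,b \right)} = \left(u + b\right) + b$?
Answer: $- \frac{2505135}{10798} \approx -232.0$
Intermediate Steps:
$o{\left(u,b \right)} = u + 2 b$ ($o{\left(u,b \right)} = \left(b + u\right) + b = u + 2 b$)
$P = \frac{1}{10798} \approx 9.261 \cdot 10^{-5}$
$P + o{\left(-74,-79 \right)} = \frac{1}{10798} + \left(-74 + 2 \left(-79\right)\right) = \frac{1}{10798} - 232 = - \frac{2505135}{10798}$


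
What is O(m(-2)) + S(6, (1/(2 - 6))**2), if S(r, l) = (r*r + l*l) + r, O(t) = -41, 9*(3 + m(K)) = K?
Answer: 257/256 ≈ 1.0039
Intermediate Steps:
m(K) = -3 + K/9
S(r, l) = r + l**2 + r**2 (S(r, l) = (r**2 + l**2) + r = (l**2 + r**2) + r = r + l**2 + r**2)
O(m(-2)) + S(6, (1/(2 - 6))**2) = -41 + (6 + ((1/(2 - 6))**2)**2 + 6**2) = -41 + (6 + ((1/(-4))**2)**2 + 36) = -41 + (6 + ((-1/4)**2)**2 + 36) = -41 + (6 + (1/16)**2 + 36) = -41 + (6 + 1/256 + 36) = -41 + 10753/256 = 257/256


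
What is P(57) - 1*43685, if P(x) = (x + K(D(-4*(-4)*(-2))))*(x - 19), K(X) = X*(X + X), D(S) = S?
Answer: 36305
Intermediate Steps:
K(X) = 2*X² (K(X) = X*(2*X) = 2*X²)
P(x) = (-19 + x)*(2048 + x) (P(x) = (x + 2*(-4*(-4)*(-2))²)*(x - 19) = (x + 2*(16*(-2))²)*(-19 + x) = (x + 2*(-32)²)*(-19 + x) = (x + 2*1024)*(-19 + x) = (x + 2048)*(-19 + x) = (2048 + x)*(-19 + x) = (-19 + x)*(2048 + x))
P(57) - 1*43685 = (-38912 + 57² + 2029*57) - 1*43685 = (-38912 + 3249 + 115653) - 43685 = 79990 - 43685 = 36305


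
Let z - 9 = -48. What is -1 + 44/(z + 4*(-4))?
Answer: -9/5 ≈ -1.8000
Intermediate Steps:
z = -39 (z = 9 - 48 = -39)
-1 + 44/(z + 4*(-4)) = -1 + 44/(-39 + 4*(-4)) = -1 + 44/(-39 - 16) = -1 + 44/(-55) = -1 - 1/55*44 = -1 - ⅘ = -9/5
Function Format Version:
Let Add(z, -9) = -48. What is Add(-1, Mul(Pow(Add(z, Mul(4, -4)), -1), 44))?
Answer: Rational(-9, 5) ≈ -1.8000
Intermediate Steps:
z = -39 (z = Add(9, -48) = -39)
Add(-1, Mul(Pow(Add(z, Mul(4, -4)), -1), 44)) = Add(-1, Mul(Pow(Add(-39, Mul(4, -4)), -1), 44)) = Add(-1, Mul(Pow(Add(-39, -16), -1), 44)) = Add(-1, Mul(Pow(-55, -1), 44)) = Add(-1, Mul(Rational(-1, 55), 44)) = Add(-1, Rational(-4, 5)) = Rational(-9, 5)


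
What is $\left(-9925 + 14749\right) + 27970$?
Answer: $32794$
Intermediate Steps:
$\left(-9925 + 14749\right) + 27970 = 4824 + 27970 = 32794$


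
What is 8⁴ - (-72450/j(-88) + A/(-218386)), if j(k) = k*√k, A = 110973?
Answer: 894620029/218386 + 36225*I*√22/1936 ≈ 4096.5 + 87.764*I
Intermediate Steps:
j(k) = k^(3/2)
8⁴ - (-72450/j(-88) + A/(-218386)) = 8⁴ - (-72450*I*√22/3872 + 110973/(-218386)) = 4096 - (-72450*I*√22/3872 + 110973*(-1/218386)) = 4096 - (-36225*I*√22/1936 - 110973/218386) = 4096 - (-110973/218386 - 36225*I*√22/1936) = 4096 + (110973/218386 + 36225*I*√22/1936) = 894620029/218386 + 36225*I*√22/1936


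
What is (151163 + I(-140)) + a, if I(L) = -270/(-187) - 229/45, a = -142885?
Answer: 69628697/8415 ≈ 8274.4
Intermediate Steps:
I(L) = -30673/8415 (I(L) = -270*(-1/187) - 229*1/45 = 270/187 - 229/45 = -30673/8415)
(151163 + I(-140)) + a = (151163 - 30673/8415) - 142885 = 1272005972/8415 - 142885 = 69628697/8415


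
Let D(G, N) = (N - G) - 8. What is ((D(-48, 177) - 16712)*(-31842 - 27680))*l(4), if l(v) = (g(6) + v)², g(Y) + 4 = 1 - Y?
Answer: 24545384750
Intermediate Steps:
g(Y) = -3 - Y (g(Y) = -4 + (1 - Y) = -3 - Y)
D(G, N) = -8 + N - G
l(v) = (-9 + v)² (l(v) = ((-3 - 1*6) + v)² = ((-3 - 6) + v)² = (-9 + v)²)
((D(-48, 177) - 16712)*(-31842 - 27680))*l(4) = (((-8 + 177 - 1*(-48)) - 16712)*(-31842 - 27680))*(-9 + 4)² = (((-8 + 177 + 48) - 16712)*(-59522))*(-5)² = ((217 - 16712)*(-59522))*25 = -16495*(-59522)*25 = 981815390*25 = 24545384750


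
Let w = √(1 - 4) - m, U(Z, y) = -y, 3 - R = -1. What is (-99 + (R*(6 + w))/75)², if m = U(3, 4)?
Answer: 54538177/5625 - 11816*I*√3/1125 ≈ 9695.7 - 18.192*I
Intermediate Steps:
R = 4 (R = 3 - 1*(-1) = 3 + 1 = 4)
m = -4 (m = -1*4 = -4)
w = 4 + I*√3 (w = √(1 - 4) - 1*(-4) = √(-3) + 4 = I*√3 + 4 = 4 + I*√3 ≈ 4.0 + 1.732*I)
(-99 + (R*(6 + w))/75)² = (-99 + (4*(6 + (4 + I*√3)))/75)² = (-99 + (4*(10 + I*√3))*(1/75))² = (-99 + (40 + 4*I*√3)*(1/75))² = (-99 + (8/15 + 4*I*√3/75))² = (-1477/15 + 4*I*√3/75)²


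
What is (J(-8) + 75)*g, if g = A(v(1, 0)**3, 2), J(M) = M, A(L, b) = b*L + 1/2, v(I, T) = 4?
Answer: 17219/2 ≈ 8609.5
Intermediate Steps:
A(L, b) = 1/2 + L*b (A(L, b) = L*b + 1/2 = 1/2 + L*b)
g = 257/2 (g = 1/2 + 4**3*2 = 1/2 + 64*2 = 1/2 + 128 = 257/2 ≈ 128.50)
(J(-8) + 75)*g = (-8 + 75)*(257/2) = 67*(257/2) = 17219/2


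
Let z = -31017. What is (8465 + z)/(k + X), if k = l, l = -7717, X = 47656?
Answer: -22552/39939 ≈ -0.56466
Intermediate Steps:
k = -7717
(8465 + z)/(k + X) = (8465 - 31017)/(-7717 + 47656) = -22552/39939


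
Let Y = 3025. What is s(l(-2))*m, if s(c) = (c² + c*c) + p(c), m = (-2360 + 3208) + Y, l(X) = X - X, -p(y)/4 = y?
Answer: 0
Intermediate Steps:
p(y) = -4*y
l(X) = 0
m = 3873 (m = (-2360 + 3208) + 3025 = 848 + 3025 = 3873)
s(c) = -4*c + 2*c² (s(c) = (c² + c*c) - 4*c = (c² + c²) - 4*c = 2*c² - 4*c = -4*c + 2*c²)
s(l(-2))*m = (2*0*(-2 + 0))*3873 = (2*0*(-2))*3873 = 0*3873 = 0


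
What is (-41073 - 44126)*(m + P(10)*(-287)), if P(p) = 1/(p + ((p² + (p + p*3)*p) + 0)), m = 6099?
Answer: -264986185397/510 ≈ -5.1958e+8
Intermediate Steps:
P(p) = 1/(p + 5*p²) (P(p) = 1/(p + ((p² + (p + 3*p)*p) + 0)) = 1/(p + ((p² + (4*p)*p) + 0)) = 1/(p + ((p² + 4*p²) + 0)) = 1/(p + (5*p² + 0)) = 1/(p + 5*p²))
(-41073 - 44126)*(m + P(10)*(-287)) = (-41073 - 44126)*(6099 + (1/(10*(1 + 5*10)))*(-287)) = -85199*(6099 + (1/(10*(1 + 50)))*(-287)) = -85199*(6099 + ((⅒)/51)*(-287)) = -85199*(6099 + ((⅒)*(1/51))*(-287)) = -85199*(6099 + (1/510)*(-287)) = -85199*(6099 - 287/510) = -85199*3110203/510 = -264986185397/510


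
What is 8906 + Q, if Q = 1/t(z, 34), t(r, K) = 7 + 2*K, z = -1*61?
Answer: 667951/75 ≈ 8906.0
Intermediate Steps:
z = -61
Q = 1/75 (Q = 1/(7 + 2*34) = 1/(7 + 68) = 1/75 ≈ 0.013333)
8906 + Q = 8906 + 1/75 = 667951/75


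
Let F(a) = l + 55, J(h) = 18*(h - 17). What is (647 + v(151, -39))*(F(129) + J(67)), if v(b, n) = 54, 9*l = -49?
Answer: 5990746/9 ≈ 6.6564e+5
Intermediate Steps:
l = -49/9 (l = (⅑)*(-49) = -49/9 ≈ -5.4444)
J(h) = -306 + 18*h (J(h) = 18*(-17 + h) = -306 + 18*h)
F(a) = 446/9 (F(a) = -49/9 + 55 = 446/9)
(647 + v(151, -39))*(F(129) + J(67)) = (647 + 54)*(446/9 + (-306 + 18*67)) = 701*(446/9 + (-306 + 1206)) = 701*(446/9 + 900) = 701*(8546/9) = 5990746/9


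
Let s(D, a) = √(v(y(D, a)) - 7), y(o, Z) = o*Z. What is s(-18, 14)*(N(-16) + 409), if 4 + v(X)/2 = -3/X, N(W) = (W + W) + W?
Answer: 361*I*√26418/42 ≈ 1397.0*I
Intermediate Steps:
y(o, Z) = Z*o
N(W) = 3*W (N(W) = 2*W + W = 3*W)
v(X) = -8 - 6/X (v(X) = -8 + 2*(-3/X) = -8 - 6/X)
s(D, a) = √(-15 - 6/(D*a)) (s(D, a) = √((-8 - 6*1/(D*a)) - 7) = √((-8 - 6/(D*a)) - 7) = √(-15 - 6/(D*a)))
s(-18, 14)*(N(-16) + 409) = √(-15 - 6/(-18*14))*(3*(-16) + 409) = √(-15 - 6*(-1/18)*1/14)*(-48 + 409) = √(-15 + 1/42)*361 = √(-629/42)*361 = (I*√26418/42)*361 = 361*I*√26418/42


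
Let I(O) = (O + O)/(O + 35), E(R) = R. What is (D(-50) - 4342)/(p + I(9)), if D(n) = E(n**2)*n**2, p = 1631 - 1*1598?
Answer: 45801492/245 ≈ 1.8694e+5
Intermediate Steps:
p = 33 (p = 1631 - 1598 = 33)
D(n) = n**4 (D(n) = n**2*n**2 = n**4)
I(O) = 2*O/(35 + O) (I(O) = (2*O)/(35 + O) = 2*O/(35 + O))
(D(-50) - 4342)/(p + I(9)) = ((-50)**4 - 4342)/(33 + 2*9/(35 + 9)) = (6250000 - 4342)/(33 + 2*9/44) = 6245658/(33 + 2*9*(1/44)) = 6245658/(33 + 9/22) = 6245658/(735/22) = 6245658*(22/735) = 45801492/245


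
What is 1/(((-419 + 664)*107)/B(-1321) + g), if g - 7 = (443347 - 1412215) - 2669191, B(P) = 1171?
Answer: -1171/4260132677 ≈ -2.7487e-7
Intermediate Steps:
g = -3638052 (g = 7 + ((443347 - 1412215) - 2669191) = 7 + (-968868 - 2669191) = 7 - 3638059 = -3638052)
1/(((-419 + 664)*107)/B(-1321) + g) = 1/(((-419 + 664)*107)/1171 - 3638052) = 1/((245*107)*(1/1171) - 3638052) = 1/(26215*(1/1171) - 3638052) = 1/(26215/1171 - 3638052) = 1/(-4260132677/1171) = -1171/4260132677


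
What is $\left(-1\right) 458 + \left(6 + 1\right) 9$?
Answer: $-395$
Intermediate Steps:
$\left(-1\right) 458 + \left(6 + 1\right) 9 = -458 + 7 \cdot 9 = -458 + 63 = -395$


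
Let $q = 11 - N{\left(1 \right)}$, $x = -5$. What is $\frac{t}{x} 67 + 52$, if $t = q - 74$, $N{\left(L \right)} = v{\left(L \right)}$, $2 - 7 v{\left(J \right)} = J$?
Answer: $\frac{31434}{35} \approx 898.11$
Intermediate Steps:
$v{\left(J \right)} = \frac{2}{7} - \frac{J}{7}$
$N{\left(L \right)} = \frac{2}{7} - \frac{L}{7}$
$q = \frac{76}{7}$ ($q = 11 - \left(\frac{2}{7} - \frac{1}{7}\right) = 11 - \frac{1}{7} = \frac{76}{7} \approx 10.857$)
$t = - \frac{442}{7}$ ($t = \frac{76}{7} - 74 = - \frac{442}{7} \approx -63.143$)
$\frac{t}{x} 67 + 52 = - \frac{442}{7 \left(-5\right)} 67 + 52 = \left(- \frac{442}{7}\right) \left(- \frac{1}{5}\right) 67 + 52 = \frac{442}{35} \cdot 67 + 52 = \frac{29614}{35} + 52 = \frac{31434}{35}$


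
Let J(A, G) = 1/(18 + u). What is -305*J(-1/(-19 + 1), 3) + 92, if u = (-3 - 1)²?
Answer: 2823/34 ≈ 83.029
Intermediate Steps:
u = 16 (u = (-4)² = 16)
J(A, G) = 1/34 (J(A, G) = 1/(18 + 16) = 1/34)
-305*J(-1/(-19 + 1), 3) + 92 = -305*1/34 + 92 = -305/34 + 92 = 2823/34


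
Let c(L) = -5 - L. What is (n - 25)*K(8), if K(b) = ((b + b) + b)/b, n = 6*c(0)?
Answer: -165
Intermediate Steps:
n = -30 (n = 6*(-5 - 1*0) = 6*(-5 + 0) = 6*(-5) = -30)
K(b) = 3 (K(b) = (2*b + b)/b = (3*b)/b = 3)
(n - 25)*K(8) = (-30 - 25)*3 = -55*3 = -165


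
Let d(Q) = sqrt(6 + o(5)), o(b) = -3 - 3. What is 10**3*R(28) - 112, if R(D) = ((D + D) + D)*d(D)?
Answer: -112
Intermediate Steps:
o(b) = -6
d(Q) = 0 (d(Q) = sqrt(6 - 6) = sqrt(0) = 0)
R(D) = 0 (R(D) = ((D + D) + D)*0 = (2*D + D)*0 = (3*D)*0 = 0)
10**3*R(28) - 112 = 10**3*0 - 112 = 1000*0 - 112 = 0 - 112 = -112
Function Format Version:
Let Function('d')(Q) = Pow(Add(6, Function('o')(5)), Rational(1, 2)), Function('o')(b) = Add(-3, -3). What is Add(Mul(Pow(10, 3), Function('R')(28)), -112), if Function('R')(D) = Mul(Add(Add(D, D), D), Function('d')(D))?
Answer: -112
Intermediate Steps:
Function('o')(b) = -6
Function('d')(Q) = 0 (Function('d')(Q) = Pow(Add(6, -6), Rational(1, 2)) = Pow(0, Rational(1, 2)) = 0)
Function('R')(D) = 0 (Function('R')(D) = Mul(Add(Add(D, D), D), 0) = Mul(Add(Mul(2, D), D), 0) = Mul(Mul(3, D), 0) = 0)
Add(Mul(Pow(10, 3), Function('R')(28)), -112) = Add(Mul(Pow(10, 3), 0), -112) = Add(Mul(1000, 0), -112) = Add(0, -112) = -112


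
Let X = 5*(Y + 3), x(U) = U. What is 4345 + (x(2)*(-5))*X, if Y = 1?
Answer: 4145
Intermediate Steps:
X = 20 (X = 5*(1 + 3) = 5*4 = 20)
4345 + (x(2)*(-5))*X = 4345 + (2*(-5))*20 = 4345 - 10*20 = 4345 - 200 = 4145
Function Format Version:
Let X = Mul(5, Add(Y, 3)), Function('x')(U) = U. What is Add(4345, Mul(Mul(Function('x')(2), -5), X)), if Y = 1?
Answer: 4145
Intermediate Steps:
X = 20 (X = Mul(5, Add(1, 3)) = Mul(5, 4) = 20)
Add(4345, Mul(Mul(Function('x')(2), -5), X)) = Add(4345, Mul(Mul(2, -5), 20)) = Add(4345, Mul(-10, 20)) = Add(4345, -200) = 4145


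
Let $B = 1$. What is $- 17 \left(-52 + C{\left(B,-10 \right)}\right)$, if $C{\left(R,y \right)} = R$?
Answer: $867$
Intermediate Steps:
$- 17 \left(-52 + C{\left(B,-10 \right)}\right) = - 17 \left(-52 + 1\right) = \left(-17\right) \left(-51\right) = 867$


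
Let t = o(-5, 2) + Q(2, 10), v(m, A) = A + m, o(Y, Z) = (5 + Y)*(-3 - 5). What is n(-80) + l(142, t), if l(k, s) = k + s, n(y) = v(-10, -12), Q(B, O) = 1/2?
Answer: 241/2 ≈ 120.50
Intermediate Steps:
o(Y, Z) = -40 - 8*Y (o(Y, Z) = (5 + Y)*(-8) = -40 - 8*Y)
Q(B, O) = 1/2
t = 1/2 (t = (-40 - 8*(-5)) + 1/2 = (-40 + 40) + 1/2 = 0 + 1/2 = 1/2 ≈ 0.50000)
n(y) = -22 (n(y) = -12 - 10 = -22)
n(-80) + l(142, t) = -22 + (142 + 1/2) = -22 + 285/2 = 241/2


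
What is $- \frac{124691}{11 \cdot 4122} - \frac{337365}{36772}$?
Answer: $- \frac{9940970641}{833658012} \approx -11.925$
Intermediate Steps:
$- \frac{124691}{11 \cdot 4122} - \frac{337365}{36772} = - \frac{124691}{45342} - \frac{337365}{36772} = - \frac{9940970641}{833658012}$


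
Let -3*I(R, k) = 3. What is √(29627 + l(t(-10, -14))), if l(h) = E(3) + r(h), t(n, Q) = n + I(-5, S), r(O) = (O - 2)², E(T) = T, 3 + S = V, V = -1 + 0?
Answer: 3*√3311 ≈ 172.62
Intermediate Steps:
V = -1
S = -4 (S = -3 - 1 = -4)
I(R, k) = -1 (I(R, k) = -⅓*3 = -1)
r(O) = (-2 + O)²
t(n, Q) = -1 + n (t(n, Q) = n - 1 = -1 + n)
l(h) = 3 + (-2 + h)²
√(29627 + l(t(-10, -14))) = √(29627 + (3 + (-2 + (-1 - 10))²)) = √(29627 + (3 + (-2 - 11)²)) = √(29627 + (3 + (-13)²)) = √(29627 + (3 + 169)) = √(29627 + 172) = √29799 = 3*√3311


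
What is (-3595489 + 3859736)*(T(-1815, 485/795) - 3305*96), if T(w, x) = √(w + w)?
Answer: -83840288160 + 2906717*I*√30 ≈ -8.384e+10 + 1.5921e+7*I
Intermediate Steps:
T(w, x) = √2*√w (T(w, x) = √(2*w) = √2*√w)
(-3595489 + 3859736)*(T(-1815, 485/795) - 3305*96) = (-3595489 + 3859736)*(√2*√(-1815) - 3305*96) = 264247*(√2*(11*I*√15) - 317280) = 264247*(11*I*√30 - 317280) = 264247*(-317280 + 11*I*√30) = -83840288160 + 2906717*I*√30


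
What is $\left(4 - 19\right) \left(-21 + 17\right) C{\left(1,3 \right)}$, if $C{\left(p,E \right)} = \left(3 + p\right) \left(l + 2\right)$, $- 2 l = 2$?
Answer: $240$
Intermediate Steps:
$l = -1$ ($l = \left(- \frac{1}{2}\right) 2 = -1$)
$C{\left(p,E \right)} = 3 + p$ ($C{\left(p,E \right)} = \left(3 + p\right) \left(-1 + 2\right) = \left(3 + p\right) 1 = 3 + p$)
$\left(4 - 19\right) \left(-21 + 17\right) C{\left(1,3 \right)} = \left(4 - 19\right) \left(-21 + 17\right) \left(3 + 1\right) = \left(-15\right) \left(-4\right) 4 = 60 \cdot 4 = 240$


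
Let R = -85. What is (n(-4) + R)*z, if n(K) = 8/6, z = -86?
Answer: 21586/3 ≈ 7195.3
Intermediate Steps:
n(K) = 4/3 (n(K) = 8*(⅙) = 4/3)
(n(-4) + R)*z = (4/3 - 85)*(-86) = -251/3*(-86) = 21586/3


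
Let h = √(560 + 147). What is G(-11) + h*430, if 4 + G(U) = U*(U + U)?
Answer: 238 + 430*√707 ≈ 11671.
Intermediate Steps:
G(U) = -4 + 2*U² (G(U) = -4 + U*(U + U) = -4 + U*(2*U) = -4 + 2*U²)
h = √707 ≈ 26.589
G(-11) + h*430 = (-4 + 2*(-11)²) + √707*430 = (-4 + 2*121) + 430*√707 = (-4 + 242) + 430*√707 = 238 + 430*√707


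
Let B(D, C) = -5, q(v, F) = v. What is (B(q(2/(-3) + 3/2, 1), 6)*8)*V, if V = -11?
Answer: 440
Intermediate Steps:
(B(q(2/(-3) + 3/2, 1), 6)*8)*V = -5*8*(-11) = -40*(-11) = 440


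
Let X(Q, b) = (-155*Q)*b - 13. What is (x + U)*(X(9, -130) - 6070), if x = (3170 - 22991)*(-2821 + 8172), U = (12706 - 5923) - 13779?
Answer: -18590424692589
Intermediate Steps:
X(Q, b) = -13 - 155*Q*b (X(Q, b) = -155*Q*b - 13 = -13 - 155*Q*b)
U = -6996 (U = 6783 - 13779 = -6996)
x = -106062171 (x = -19821*5351 = -106062171)
(x + U)*(X(9, -130) - 6070) = (-106062171 - 6996)*((-13 - 155*9*(-130)) - 6070) = -106069167*((-13 + 181350) - 6070) = -106069167*(181337 - 6070) = -106069167*175267 = -18590424692589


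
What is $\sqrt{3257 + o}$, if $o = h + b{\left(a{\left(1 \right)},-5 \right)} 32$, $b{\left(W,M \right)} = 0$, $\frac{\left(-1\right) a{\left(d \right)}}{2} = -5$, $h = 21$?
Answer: $\sqrt{3278} \approx 57.254$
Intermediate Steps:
$a{\left(d \right)} = 10$ ($a{\left(d \right)} = \left(-2\right) \left(-5\right) = 10$)
$o = 21$ ($o = 21 + 0 \cdot 32 = 21 + 0 = 21$)
$\sqrt{3257 + o} = \sqrt{3257 + 21} = \sqrt{3278}$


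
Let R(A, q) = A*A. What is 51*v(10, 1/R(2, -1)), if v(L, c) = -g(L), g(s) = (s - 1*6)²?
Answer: -816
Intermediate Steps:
g(s) = (-6 + s)² (g(s) = (s - 6)² = (-6 + s)²)
R(A, q) = A²
v(L, c) = -(-6 + L)²
51*v(10, 1/R(2, -1)) = 51*(-(-6 + 10)²) = 51*(-1*4²) = 51*(-1*16) = 51*(-16) = -816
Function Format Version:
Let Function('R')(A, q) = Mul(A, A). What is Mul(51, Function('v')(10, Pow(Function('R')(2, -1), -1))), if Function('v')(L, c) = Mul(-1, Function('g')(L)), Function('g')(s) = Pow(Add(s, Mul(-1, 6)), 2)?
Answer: -816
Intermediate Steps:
Function('g')(s) = Pow(Add(-6, s), 2) (Function('g')(s) = Pow(Add(s, -6), 2) = Pow(Add(-6, s), 2))
Function('R')(A, q) = Pow(A, 2)
Function('v')(L, c) = Mul(-1, Pow(Add(-6, L), 2))
Mul(51, Function('v')(10, Pow(Function('R')(2, -1), -1))) = Mul(51, Mul(-1, Pow(Add(-6, 10), 2))) = Mul(51, Mul(-1, Pow(4, 2))) = Mul(51, Mul(-1, 16)) = Mul(51, -16) = -816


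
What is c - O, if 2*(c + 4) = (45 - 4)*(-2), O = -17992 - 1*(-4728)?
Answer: 13219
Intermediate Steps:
O = -13264 (O = -17992 + 4728 = -13264)
c = -45 (c = -4 + ((45 - 4)*(-2))/2 = -4 + (41*(-2))/2 = -4 + (½)*(-82) = -4 - 41 = -45)
c - O = -45 - 1*(-13264) = -45 + 13264 = 13219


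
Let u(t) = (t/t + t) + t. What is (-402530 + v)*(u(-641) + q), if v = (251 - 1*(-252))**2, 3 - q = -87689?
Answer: -12920259131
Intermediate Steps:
q = 87692 (q = 3 - 1*(-87689) = 3 + 87689 = 87692)
v = 253009 (v = (251 + 252)**2 = 503**2 = 253009)
u(t) = 1 + 2*t (u(t) = (1 + t) + t = 1 + 2*t)
(-402530 + v)*(u(-641) + q) = (-402530 + 253009)*((1 + 2*(-641)) + 87692) = -149521*((1 - 1282) + 87692) = -149521*(-1281 + 87692) = -149521*86411 = -12920259131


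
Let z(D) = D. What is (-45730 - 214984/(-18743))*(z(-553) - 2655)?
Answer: 2748942918448/18743 ≈ 1.4666e+8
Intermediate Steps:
(-45730 - 214984/(-18743))*(z(-553) - 2655) = (-45730 - 214984/(-18743))*(-553 - 2655) = (-45730 - 214984*(-1/18743))*(-3208) = (-45730 + 214984/18743)*(-3208) = -856902406/18743*(-3208) = 2748942918448/18743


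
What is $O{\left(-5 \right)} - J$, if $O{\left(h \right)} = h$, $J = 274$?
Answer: $-279$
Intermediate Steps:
$O{\left(-5 \right)} - J = -5 - 274 = -279$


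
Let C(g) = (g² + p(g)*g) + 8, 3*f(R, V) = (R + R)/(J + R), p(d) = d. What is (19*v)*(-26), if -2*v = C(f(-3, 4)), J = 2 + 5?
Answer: 4199/2 ≈ 2099.5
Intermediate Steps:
J = 7
f(R, V) = 2*R/(3*(7 + R)) (f(R, V) = ((R + R)/(7 + R))/3 = ((2*R)/(7 + R))/3 = (2*R/(7 + R))/3 = 2*R/(3*(7 + R)))
C(g) = 8 + 2*g² (C(g) = (g² + g*g) + 8 = (g² + g²) + 8 = 2*g² + 8 = 8 + 2*g²)
v = -17/4 (v = -(8 + 2*((⅔)*(-3)/(7 - 3))²)/2 = -(8 + 2*((⅔)*(-3)/4)²)/2 = -(8 + 2*((⅔)*(-3)*(¼))²)/2 = -(8 + 2*(-½)²)/2 = -(8 + 2*(¼))/2 = -(8 + ½)/2 = -½*17/2 = -17/4 ≈ -4.2500)
(19*v)*(-26) = (19*(-17/4))*(-26) = -323/4*(-26) = 4199/2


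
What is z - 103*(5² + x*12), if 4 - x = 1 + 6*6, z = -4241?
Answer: 33972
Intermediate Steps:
x = -33 (x = 4 - (1 + 6*6) = 4 - (1 + 36) = 4 - 1*37 = 4 - 37 = -33)
z - 103*(5² + x*12) = -4241 - 103*(5² - 33*12) = -4241 - 103*(25 - 396) = -4241 - 103*(-371) = -4241 - 1*(-38213) = -4241 + 38213 = 33972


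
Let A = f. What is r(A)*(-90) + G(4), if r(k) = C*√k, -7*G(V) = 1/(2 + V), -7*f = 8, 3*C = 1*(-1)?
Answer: -1/42 + 60*I*√14/7 ≈ -0.02381 + 32.071*I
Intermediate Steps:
C = -⅓ (C = (1*(-1))/3 = (⅓)*(-1) = -⅓ ≈ -0.33333)
f = -8/7 (f = -⅐*8 = -8/7 ≈ -1.1429)
G(V) = -1/(7*(2 + V))
A = -8/7 ≈ -1.1429
r(k) = -√k/3
r(A)*(-90) + G(4) = -2*I*√14/21*(-90) - 1/(14 + 7*4) = -2*I*√14/21*(-90) - 1/(14 + 28) = -2*I*√14/21*(-90) - 1/42 = 60*I*√14/7 - 1*1/42 = 60*I*√14/7 - 1/42 = -1/42 + 60*I*√14/7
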